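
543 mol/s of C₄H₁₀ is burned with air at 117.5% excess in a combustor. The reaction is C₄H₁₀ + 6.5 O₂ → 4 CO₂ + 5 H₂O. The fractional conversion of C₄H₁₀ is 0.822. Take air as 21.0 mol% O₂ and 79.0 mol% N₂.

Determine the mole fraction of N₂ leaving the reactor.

0.765

Stoichiometric O₂ = 6.5 × 543 = 3530 mol/s; O₂ fed = 3530 × 2.175 = 7677 mol/s.
N₂ fed = 7677 × 79/21 = 28880 mol/s.
Fuel reacted = 0.822 × 543 → ξ = 446.3 mol/s.
Outlet (n = n₀ + ν ξ):
  C₄H₁₀: 543 − 1(446.3) = 96.65
  O₂: 7677 − 6.5(446.3) = 4775
  N₂: 28880 (inert)
  CO₂: 0 + 4(446.3) = 1785
  H₂O: 0 + 5(446.3) = 2232
Total out = 37770 mol/s; y_N₂ = 28880 / 37770 = 0.7646.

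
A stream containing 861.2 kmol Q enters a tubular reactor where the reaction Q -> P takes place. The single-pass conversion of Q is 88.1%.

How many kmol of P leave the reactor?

Q reacted = 0.881 × 861.2 = 758.7 kmol; ν_Q = −1, so ξ = 758.7/1 = 758.7 kmol.
Outlet amounts (n = n₀ + ν ξ):
  Q: 861.2 − 1(758.7) = 102.5
  P: 0 + 1(758.7) = 758.7

759 kmol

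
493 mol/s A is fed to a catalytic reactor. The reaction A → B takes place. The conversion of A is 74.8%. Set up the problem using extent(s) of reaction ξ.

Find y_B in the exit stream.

A reacted = 0.748 × 493 = 368.8 mol/s; ν_A = −1, so ξ = 368.8/1 = 368.8 mol/s.
Outlet amounts (n = n₀ + ν ξ):
  A: 493 − 1(368.8) = 124.2
  B: 0 + 1(368.8) = 368.8
Total out = 493 mol/s; y_B = 368.8 / 493 = 0.748.

0.748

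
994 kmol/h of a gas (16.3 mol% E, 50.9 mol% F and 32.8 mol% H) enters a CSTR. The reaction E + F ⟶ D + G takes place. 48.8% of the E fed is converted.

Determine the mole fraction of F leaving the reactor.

0.429

E reacted = 0.488 × 162 = 79.07 kmol/h; ν_E = −1, so ξ = 79.07/1 = 79.07 kmol/h.
Outlet amounts (n = n₀ + ν ξ):
  E: 162 − 1(79.07) = 82.96
  F: 505.9 − 1(79.07) = 426.9
  D: 0 + 1(79.07) = 79.07
  G: 0 + 1(79.07) = 79.07
  H: 326 (inert)
Total out = 994 kmol/h; y_F = 426.9 / 994 = 0.4295.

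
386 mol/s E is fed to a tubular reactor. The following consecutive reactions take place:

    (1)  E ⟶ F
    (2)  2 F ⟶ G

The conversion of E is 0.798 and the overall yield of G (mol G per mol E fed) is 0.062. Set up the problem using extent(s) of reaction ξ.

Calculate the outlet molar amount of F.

260 mol/s

Conversion of E: E consumed = 1ξ₁ = 0.798 × 386 → ξ₁ = 308 mol/s.
Yield of G: 1ξ₂ / 386 = 0.062 → ξ₂ = 23.93 mol/s.
Outlet amounts (n = n₀ + Σ ν·ξ):
  E: 386 − 1(308) = 77.97
  F: 0 + 1(308) − 2(23.93) = 260.2
  G: 0 + 1(23.93) = 23.93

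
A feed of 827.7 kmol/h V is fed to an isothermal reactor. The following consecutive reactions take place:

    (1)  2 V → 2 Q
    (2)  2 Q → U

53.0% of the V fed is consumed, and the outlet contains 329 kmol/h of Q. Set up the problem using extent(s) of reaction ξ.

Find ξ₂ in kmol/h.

ξ₂ = 54.8 kmol/h

Conversion of V: V consumed = 2ξ₁ = 0.53 × 827.7 → ξ₁ = 219.3 kmol/h.
Q balance: n_Q = 0 + 2ξ₁ − 2ξ₂ = 329 → ξ₂ = (2·219.3 − 329)/2 = 54.84 kmol/h.
Outlet amounts (n = n₀ + Σ ν·ξ):
  V: 827.7 − 2(219.3) = 389
  Q: 0 + 2(219.3) − 2(54.84) = 329
  U: 0 + 1(54.84) = 54.84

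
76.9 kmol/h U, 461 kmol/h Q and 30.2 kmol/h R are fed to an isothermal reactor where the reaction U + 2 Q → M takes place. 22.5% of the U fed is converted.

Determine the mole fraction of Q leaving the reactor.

U reacted = 0.225 × 76.9 = 17.3 kmol/h; ν_U = −1, so ξ = 17.3/1 = 17.3 kmol/h.
Outlet amounts (n = n₀ + ν ξ):
  U: 76.9 − 1(17.3) = 59.6
  Q: 461 − 2(17.3) = 426.4
  M: 0 + 1(17.3) = 17.3
  R: 30.2 (inert)
Total out = 533.5 kmol/h; y_Q = 426.4 / 533.5 = 0.7992.

0.799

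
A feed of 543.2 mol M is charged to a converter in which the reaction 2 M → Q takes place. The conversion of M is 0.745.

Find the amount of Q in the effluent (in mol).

202 mol

M reacted = 0.745 × 543.2 = 404.7 mol; ν_M = −2, so ξ = 404.7/2 = 202.3 mol.
Outlet amounts (n = n₀ + ν ξ):
  M: 543.2 − 2(202.3) = 138.5
  Q: 0 + 1(202.3) = 202.3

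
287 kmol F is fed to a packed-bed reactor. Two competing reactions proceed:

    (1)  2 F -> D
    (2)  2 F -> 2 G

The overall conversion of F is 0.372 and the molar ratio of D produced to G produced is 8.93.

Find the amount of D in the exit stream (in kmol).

50.6 kmol

Conversion of F: F consumed = 0.372 × 287 = 106.8 kmol = 2ξ₁ + 2ξ₂.
Selectivity: 1ξ₁ / (2ξ₂) = 8.93 → ξ₁ = 17.86 ξ₂.
Substitute: (2·17.86 + 2) ξ₂ = 106.8 → ξ₂ = 2.83 kmol, ξ₁ = 50.55 kmol.
Outlet amounts (n = n₀ + Σ ν·ξ):
  F: 287 − 2(50.55) − 2(2.83) = 180.2
  D: 0 + 1(50.55) = 50.55
  G: 0 + 2(2.83) = 5.661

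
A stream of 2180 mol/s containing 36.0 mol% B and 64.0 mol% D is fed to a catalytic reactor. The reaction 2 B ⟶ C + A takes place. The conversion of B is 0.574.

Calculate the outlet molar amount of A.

B reacted = 0.574 × 784.8 = 450.5 mol/s; ν_B = −2, so ξ = 450.5/2 = 225.2 mol/s.
Outlet amounts (n = n₀ + ν ξ):
  B: 784.8 − 2(225.2) = 334.3
  C: 0 + 1(225.2) = 225.2
  A: 0 + 1(225.2) = 225.2
  D: 1395 (inert)

225 mol/s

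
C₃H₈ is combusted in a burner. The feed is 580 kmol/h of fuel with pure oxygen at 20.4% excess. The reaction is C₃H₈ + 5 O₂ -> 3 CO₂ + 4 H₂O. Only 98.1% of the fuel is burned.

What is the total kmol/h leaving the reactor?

Stoichiometric O₂ = 5 × 580 = 2900 kmol/h; O₂ fed = 2900 × 1.204 = 3492 kmol/h.
Fuel reacted = 0.981 × 580 → ξ = 569 kmol/h.
Outlet (n = n₀ + ν ξ):
  C₃H₈: 580 − 1(569) = 11.02
  O₂: 3492 − 5(569) = 646.7
  CO₂: 0 + 3(569) = 1707
  H₂O: 0 + 4(569) = 2276
Total out = 11.02 + 646.7 + 1707 + 2276 = 4641 kmol/h.

4640 kmol/h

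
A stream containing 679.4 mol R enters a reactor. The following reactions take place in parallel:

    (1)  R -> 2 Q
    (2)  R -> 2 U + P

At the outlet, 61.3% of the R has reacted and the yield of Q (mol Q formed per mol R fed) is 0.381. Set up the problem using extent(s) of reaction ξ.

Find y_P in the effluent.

0.208

Yield of Q: 2ξ₁ / 679.4 = 0.381 → ξ₁ = 129.4 mol.
Conversion of R: 1ξ₁ + 1ξ₂ = 0.613 × 679.4 = 416.5 → ξ₂ = 287 mol.
Outlet amounts (n = n₀ + Σ ν·ξ):
  R: 679.4 − 1(129.4) − 1(287) = 262.9
  Q: 0 + 2(129.4) = 258.9
  U: 0 + 2(287) = 574.1
  P: 0 + 1(287) = 287
Total out = 1383 mol; y_P = 287 / 1383 = 0.2076.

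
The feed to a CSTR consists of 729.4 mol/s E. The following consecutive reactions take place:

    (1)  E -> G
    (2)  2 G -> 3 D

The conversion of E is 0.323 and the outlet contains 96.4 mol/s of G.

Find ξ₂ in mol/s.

Conversion of E: E consumed = 1ξ₁ = 0.323 × 729.4 → ξ₁ = 235.6 mol/s.
G balance: n_G = 0 + 1ξ₁ − 2ξ₂ = 96.4 → ξ₂ = (1·235.6 − 96.4)/2 = 69.6 mol/s.
Outlet amounts (n = n₀ + Σ ν·ξ):
  E: 729.4 − 1(235.6) = 493.8
  G: 0 + 1(235.6) − 2(69.6) = 96.4
  D: 0 + 3(69.6) = 208.8

ξ₂ = 69.6 mol/s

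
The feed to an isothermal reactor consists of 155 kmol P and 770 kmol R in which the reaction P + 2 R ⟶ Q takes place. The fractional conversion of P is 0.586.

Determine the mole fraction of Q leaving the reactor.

P reacted = 0.586 × 155 = 90.83 kmol; ν_P = −1, so ξ = 90.83/1 = 90.83 kmol.
Outlet amounts (n = n₀ + ν ξ):
  P: 155 − 1(90.83) = 64.17
  R: 770 − 2(90.83) = 588.3
  Q: 0 + 1(90.83) = 90.83
Total out = 743.3 kmol; y_Q = 90.83 / 743.3 = 0.1222.

0.122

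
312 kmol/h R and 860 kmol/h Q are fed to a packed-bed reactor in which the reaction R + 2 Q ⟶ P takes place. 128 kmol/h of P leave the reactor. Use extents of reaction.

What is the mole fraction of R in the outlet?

0.201

For P: n = n₀ + 1ξ → 128 = 0 + 1ξ, giving ξ = 128 kmol/h.
Outlet amounts (n = n₀ + ν ξ):
  R: 312 − 1(128) = 184
  Q: 860 − 2(128) = 604
  P: 0 + 1(128) = 128
Total out = 916 kmol/h; y_R = 184 / 916 = 0.2009.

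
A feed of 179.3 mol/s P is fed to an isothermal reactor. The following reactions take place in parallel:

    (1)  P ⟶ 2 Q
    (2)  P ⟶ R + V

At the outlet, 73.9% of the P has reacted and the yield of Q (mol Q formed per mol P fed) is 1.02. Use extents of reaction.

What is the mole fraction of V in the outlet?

Yield of Q: 2ξ₁ / 179.3 = 1.02 → ξ₁ = 91.44 mol/s.
Conversion of P: 1ξ₁ + 1ξ₂ = 0.739 × 179.3 = 132.5 → ξ₂ = 41.06 mol/s.
Outlet amounts (n = n₀ + Σ ν·ξ):
  P: 179.3 − 1(91.44) − 1(41.06) = 46.8
  Q: 0 + 2(91.44) = 182.9
  R: 0 + 1(41.06) = 41.06
  V: 0 + 1(41.06) = 41.06
Total out = 311.8 mol/s; y_V = 41.06 / 311.8 = 0.1317.

0.132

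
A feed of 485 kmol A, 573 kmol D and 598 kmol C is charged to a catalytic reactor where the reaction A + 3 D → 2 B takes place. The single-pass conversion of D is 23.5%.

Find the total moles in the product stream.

D reacted = 0.235 × 573 = 134.7 kmol; ν_D = −3, so ξ = 134.7/3 = 44.88 kmol.
Outlet amounts (n = n₀ + ν ξ):
  A: 485 − 1(44.88) = 440.1
  D: 573 − 3(44.88) = 438.3
  B: 0 + 2(44.88) = 89.77
  C: 598 (inert)
Total out = 440.1 + 438.3 + 89.77 + 598 = 1566 kmol.

1570 kmol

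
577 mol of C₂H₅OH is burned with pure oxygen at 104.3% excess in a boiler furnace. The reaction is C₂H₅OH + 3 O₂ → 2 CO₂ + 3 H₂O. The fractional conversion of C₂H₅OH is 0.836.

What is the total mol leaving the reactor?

4600 mol

Stoichiometric O₂ = 3 × 577 = 1731 mol; O₂ fed = 1731 × 2.043 = 3536 mol.
Fuel reacted = 0.836 × 577 → ξ = 482.4 mol.
Outlet (n = n₀ + ν ξ):
  C₂H₅OH: 577 − 1(482.4) = 94.63
  O₂: 3536 − 3(482.4) = 2089
  CO₂: 0 + 2(482.4) = 964.7
  H₂O: 0 + 3(482.4) = 1447
Total out = 94.63 + 2089 + 964.7 + 1447 = 4596 mol.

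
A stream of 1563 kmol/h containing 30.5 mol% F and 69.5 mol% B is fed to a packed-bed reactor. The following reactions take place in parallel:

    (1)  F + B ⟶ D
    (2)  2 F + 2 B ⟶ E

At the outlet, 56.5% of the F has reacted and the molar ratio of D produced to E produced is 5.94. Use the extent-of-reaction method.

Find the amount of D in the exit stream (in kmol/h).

201 kmol/h

Conversion of F: F consumed = 0.565 × 476.7 = 269.3 kmol/h = 1ξ₁ + 2ξ₂.
Selectivity: 1ξ₁ / (1ξ₂) = 5.94 → ξ₁ = 5.94 ξ₂.
Substitute: (1·5.94 + 2) ξ₂ = 269.3 → ξ₂ = 33.92 kmol/h, ξ₁ = 201.5 kmol/h.
Outlet amounts (n = n₀ + Σ ν·ξ):
  F: 476.7 − 1(201.5) − 2(33.92) = 207.4
  B: 1086 − 1(201.5) − 2(33.92) = 816.9
  D: 0 + 1(201.5) = 201.5
  E: 0 + 1(33.92) = 33.92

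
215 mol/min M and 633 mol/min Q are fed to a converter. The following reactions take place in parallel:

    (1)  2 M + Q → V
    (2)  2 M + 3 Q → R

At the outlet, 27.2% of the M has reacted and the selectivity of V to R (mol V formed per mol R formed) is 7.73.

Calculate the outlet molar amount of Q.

Conversion of M: M consumed = 0.272 × 215 = 58.48 mol/min = 2ξ₁ + 2ξ₂.
Selectivity: 1ξ₁ / (1ξ₂) = 7.73 → ξ₁ = 7.73 ξ₂.
Substitute: (2·7.73 + 2) ξ₂ = 58.48 → ξ₂ = 3.349 mol/min, ξ₁ = 25.89 mol/min.
Outlet amounts (n = n₀ + Σ ν·ξ):
  M: 215 − 2(25.89) − 2(3.349) = 156.5
  Q: 633 − 1(25.89) − 3(3.349) = 597.1
  V: 0 + 1(25.89) = 25.89
  R: 0 + 1(3.349) = 3.349

597 mol/min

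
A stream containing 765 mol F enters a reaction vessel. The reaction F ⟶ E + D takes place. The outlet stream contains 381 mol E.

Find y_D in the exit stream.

0.332

For E: n = n₀ + 1ξ → 381 = 0 + 1ξ, giving ξ = 381 mol.
Outlet amounts (n = n₀ + ν ξ):
  F: 765 − 1(381) = 384
  E: 0 + 1(381) = 381
  D: 0 + 1(381) = 381
Total out = 1146 mol; y_D = 381 / 1146 = 0.3325.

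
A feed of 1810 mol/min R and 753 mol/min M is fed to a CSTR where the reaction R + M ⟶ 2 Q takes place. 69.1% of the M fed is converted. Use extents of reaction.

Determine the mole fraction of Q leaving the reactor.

0.406

M reacted = 0.691 × 753 = 520.3 mol/min; ν_M = −1, so ξ = 520.3/1 = 520.3 mol/min.
Outlet amounts (n = n₀ + ν ξ):
  R: 1810 − 1(520.3) = 1290
  M: 753 − 1(520.3) = 232.7
  Q: 0 + 2(520.3) = 1041
Total out = 2563 mol/min; y_Q = 1041 / 2563 = 0.406.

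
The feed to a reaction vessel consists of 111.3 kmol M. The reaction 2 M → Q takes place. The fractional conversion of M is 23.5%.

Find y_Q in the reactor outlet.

0.133

M reacted = 0.235 × 111.3 = 26.16 kmol; ν_M = −2, so ξ = 26.16/2 = 13.08 kmol.
Outlet amounts (n = n₀ + ν ξ):
  M: 111.3 − 2(13.08) = 85.14
  Q: 0 + 1(13.08) = 13.08
Total out = 98.22 kmol; y_Q = 13.08 / 98.22 = 0.1331.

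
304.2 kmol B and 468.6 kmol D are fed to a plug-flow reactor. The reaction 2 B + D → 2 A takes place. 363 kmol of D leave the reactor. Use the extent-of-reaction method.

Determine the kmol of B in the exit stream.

For D: n = n₀ − 1ξ → 363 = 468.6 − 1ξ, giving ξ = 105.6 kmol.
Outlet amounts (n = n₀ + ν ξ):
  B: 304.2 − 2(105.6) = 93
  D: 468.6 − 1(105.6) = 363
  A: 0 + 2(105.6) = 211.2

93 kmol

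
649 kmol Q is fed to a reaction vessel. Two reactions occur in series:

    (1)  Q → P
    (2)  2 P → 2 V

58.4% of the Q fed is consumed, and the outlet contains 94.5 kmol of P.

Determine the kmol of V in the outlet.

285 kmol

Conversion of Q: Q consumed = 1ξ₁ = 0.584 × 649 → ξ₁ = 379 kmol.
P balance: n_P = 0 + 1ξ₁ − 2ξ₂ = 94.5 → ξ₂ = (1·379 − 94.5)/2 = 142.3 kmol.
Outlet amounts (n = n₀ + Σ ν·ξ):
  Q: 649 − 1(379) = 270
  P: 0 + 1(379) − 2(142.3) = 94.5
  V: 0 + 2(142.3) = 284.5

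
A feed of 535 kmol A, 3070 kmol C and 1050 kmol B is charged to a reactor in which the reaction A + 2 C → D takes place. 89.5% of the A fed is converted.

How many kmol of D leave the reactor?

A reacted = 0.895 × 535 = 478.8 kmol; ν_A = −1, so ξ = 478.8/1 = 478.8 kmol.
Outlet amounts (n = n₀ + ν ξ):
  A: 535 − 1(478.8) = 56.18
  C: 3070 − 2(478.8) = 2112
  D: 0 + 1(478.8) = 478.8
  B: 1050 (inert)

479 kmol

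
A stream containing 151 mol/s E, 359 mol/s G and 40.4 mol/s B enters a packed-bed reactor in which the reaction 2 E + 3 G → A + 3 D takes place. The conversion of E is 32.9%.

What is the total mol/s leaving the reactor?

E reacted = 0.329 × 151 = 49.68 mol/s; ν_E = −2, so ξ = 49.68/2 = 24.84 mol/s.
Outlet amounts (n = n₀ + ν ξ):
  E: 151 − 2(24.84) = 101.3
  G: 359 − 3(24.84) = 284.5
  A: 0 + 1(24.84) = 24.84
  D: 0 + 3(24.84) = 74.52
  B: 40.4 (inert)
Total out = 101.3 + 284.5 + 24.84 + 74.52 + 40.4 = 525.6 mol/s.

526 mol/s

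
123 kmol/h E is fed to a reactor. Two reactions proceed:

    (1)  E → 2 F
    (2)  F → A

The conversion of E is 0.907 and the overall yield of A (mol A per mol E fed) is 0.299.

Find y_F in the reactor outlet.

Conversion of E: E consumed = 1ξ₁ = 0.907 × 123 → ξ₁ = 111.6 kmol/h.
Yield of A: 1ξ₂ / 123 = 0.299 → ξ₂ = 36.78 kmol/h.
Outlet amounts (n = n₀ + Σ ν·ξ):
  E: 123 − 1(111.6) = 11.44
  F: 0 + 2(111.6) − 1(36.78) = 186.3
  A: 0 + 1(36.78) = 36.78
Total out = 234.6 kmol/h; y_F = 186.3 / 234.6 = 0.7944.

0.794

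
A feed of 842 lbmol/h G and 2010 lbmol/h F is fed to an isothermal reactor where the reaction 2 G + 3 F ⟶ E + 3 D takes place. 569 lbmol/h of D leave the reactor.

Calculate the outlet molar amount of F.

1440 lbmol/h

For D: n = n₀ + 3ξ → 569 = 0 + 3ξ, giving ξ = 189.7 lbmol/h.
Outlet amounts (n = n₀ + ν ξ):
  G: 842 − 2(189.7) = 462.7
  F: 2010 − 3(189.7) = 1441
  E: 0 + 1(189.7) = 189.7
  D: 0 + 3(189.7) = 569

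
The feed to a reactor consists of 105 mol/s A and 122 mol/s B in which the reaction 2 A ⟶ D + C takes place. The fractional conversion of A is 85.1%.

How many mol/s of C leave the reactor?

44.7 mol/s

A reacted = 0.851 × 105 = 89.36 mol/s; ν_A = −2, so ξ = 89.36/2 = 44.68 mol/s.
Outlet amounts (n = n₀ + ν ξ):
  A: 105 − 2(44.68) = 15.64
  D: 0 + 1(44.68) = 44.68
  C: 0 + 1(44.68) = 44.68
  B: 122 (inert)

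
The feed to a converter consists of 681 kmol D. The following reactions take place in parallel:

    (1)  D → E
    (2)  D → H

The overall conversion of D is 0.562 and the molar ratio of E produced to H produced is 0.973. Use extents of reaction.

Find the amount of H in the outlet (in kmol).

Conversion of D: D consumed = 0.562 × 681 = 382.7 kmol = 1ξ₁ + 1ξ₂.
Selectivity: 1ξ₁ / (1ξ₂) = 0.973 → ξ₁ = 0.973 ξ₂.
Substitute: (1·0.973 + 1) ξ₂ = 382.7 → ξ₂ = 194 kmol, ξ₁ = 188.7 kmol.
Outlet amounts (n = n₀ + Σ ν·ξ):
  D: 681 − 1(188.7) − 1(194) = 298.3
  E: 0 + 1(188.7) = 188.7
  H: 0 + 1(194) = 194

194 kmol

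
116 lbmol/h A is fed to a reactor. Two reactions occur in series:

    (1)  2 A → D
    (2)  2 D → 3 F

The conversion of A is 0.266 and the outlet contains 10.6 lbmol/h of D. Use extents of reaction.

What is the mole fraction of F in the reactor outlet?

0.0703

Conversion of A: A consumed = 2ξ₁ = 0.266 × 116 → ξ₁ = 15.43 lbmol/h.
D balance: n_D = 0 + 1ξ₁ − 2ξ₂ = 10.6 → ξ₂ = (1·15.43 − 10.6)/2 = 2.414 lbmol/h.
Outlet amounts (n = n₀ + Σ ν·ξ):
  A: 116 − 2(15.43) = 85.14
  D: 0 + 1(15.43) − 2(2.414) = 10.6
  F: 0 + 3(2.414) = 7.242
Total out = 103 lbmol/h; y_F = 7.242 / 103 = 0.07032.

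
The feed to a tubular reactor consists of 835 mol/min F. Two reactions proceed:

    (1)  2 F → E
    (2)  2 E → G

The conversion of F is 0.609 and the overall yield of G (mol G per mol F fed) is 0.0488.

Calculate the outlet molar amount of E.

173 mol/min

Conversion of F: F consumed = 2ξ₁ = 0.609 × 835 → ξ₁ = 254.3 mol/min.
Yield of G: 1ξ₂ / 835 = 0.0488 → ξ₂ = 40.75 mol/min.
Outlet amounts (n = n₀ + Σ ν·ξ):
  F: 835 − 2(254.3) = 326.5
  E: 0 + 1(254.3) − 2(40.75) = 172.8
  G: 0 + 1(40.75) = 40.75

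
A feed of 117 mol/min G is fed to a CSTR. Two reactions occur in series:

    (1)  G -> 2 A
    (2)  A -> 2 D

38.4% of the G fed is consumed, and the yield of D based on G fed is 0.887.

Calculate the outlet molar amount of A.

Conversion of G: G consumed = 1ξ₁ = 0.384 × 117 → ξ₁ = 44.93 mol/min.
Yield of D: 2ξ₂ / 117 = 0.887 → ξ₂ = 51.89 mol/min.
Outlet amounts (n = n₀ + Σ ν·ξ):
  G: 117 − 1(44.93) = 72.07
  A: 0 + 2(44.93) − 1(51.89) = 37.97
  D: 0 + 2(51.89) = 103.8

38 mol/min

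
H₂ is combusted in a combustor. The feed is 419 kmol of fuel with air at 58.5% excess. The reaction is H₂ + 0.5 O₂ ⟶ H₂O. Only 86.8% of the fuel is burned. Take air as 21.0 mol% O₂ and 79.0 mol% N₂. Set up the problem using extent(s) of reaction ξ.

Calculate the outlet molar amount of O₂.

150 kmol

Stoichiometric O₂ = 0.5 × 419 = 209.5 kmol; O₂ fed = 209.5 × 1.585 = 332.1 kmol.
N₂ fed = 332.1 × 79/21 = 1249 kmol.
Fuel reacted = 0.868 × 419 → ξ = 363.7 kmol.
Outlet (n = n₀ + ν ξ):
  H₂: 419 − 1(363.7) = 55.31
  O₂: 332.1 − 0.5(363.7) = 150.2
  N₂: 1249 (inert)
  H₂O: 0 + 1(363.7) = 363.7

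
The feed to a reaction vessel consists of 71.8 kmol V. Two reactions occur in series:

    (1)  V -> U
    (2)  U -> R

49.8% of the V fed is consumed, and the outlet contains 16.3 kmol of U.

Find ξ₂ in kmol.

ξ₂ = 19.5 kmol

Conversion of V: V consumed = 1ξ₁ = 0.498 × 71.8 → ξ₁ = 35.76 kmol.
U balance: n_U = 0 + 1ξ₁ − 1ξ₂ = 16.3 → ξ₂ = (1·35.76 − 16.3)/1 = 19.46 kmol.
Outlet amounts (n = n₀ + Σ ν·ξ):
  V: 71.8 − 1(35.76) = 36.04
  U: 0 + 1(35.76) − 1(19.46) = 16.3
  R: 0 + 1(19.46) = 19.46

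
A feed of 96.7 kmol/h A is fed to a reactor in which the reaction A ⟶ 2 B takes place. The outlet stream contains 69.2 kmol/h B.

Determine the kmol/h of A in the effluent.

For B: n = n₀ + 2ξ → 69.2 = 0 + 2ξ, giving ξ = 34.6 kmol/h.
Outlet amounts (n = n₀ + ν ξ):
  A: 96.7 − 1(34.6) = 62.1
  B: 0 + 2(34.6) = 69.2

62.1 kmol/h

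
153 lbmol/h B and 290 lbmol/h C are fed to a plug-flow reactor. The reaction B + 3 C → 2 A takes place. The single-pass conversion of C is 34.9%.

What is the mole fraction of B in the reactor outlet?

C reacted = 0.349 × 290 = 101.2 lbmol/h; ν_C = −3, so ξ = 101.2/3 = 33.74 lbmol/h.
Outlet amounts (n = n₀ + ν ξ):
  B: 153 − 1(33.74) = 119.3
  C: 290 − 3(33.74) = 188.8
  A: 0 + 2(33.74) = 67.47
Total out = 375.5 lbmol/h; y_B = 119.3 / 375.5 = 0.3176.

0.318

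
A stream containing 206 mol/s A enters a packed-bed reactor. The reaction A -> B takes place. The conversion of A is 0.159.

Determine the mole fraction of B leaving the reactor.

0.159

A reacted = 0.159 × 206 = 32.75 mol/s; ν_A = −1, so ξ = 32.75/1 = 32.75 mol/s.
Outlet amounts (n = n₀ + ν ξ):
  A: 206 − 1(32.75) = 173.2
  B: 0 + 1(32.75) = 32.75
Total out = 206 mol/s; y_B = 32.75 / 206 = 0.159.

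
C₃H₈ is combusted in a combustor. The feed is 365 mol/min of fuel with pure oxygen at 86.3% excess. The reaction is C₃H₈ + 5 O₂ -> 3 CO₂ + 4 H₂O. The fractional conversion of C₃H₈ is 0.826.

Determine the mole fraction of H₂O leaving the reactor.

0.297

Stoichiometric O₂ = 5 × 365 = 1825 mol/min; O₂ fed = 1825 × 1.863 = 3400 mol/min.
Fuel reacted = 0.826 × 365 → ξ = 301.5 mol/min.
Outlet (n = n₀ + ν ξ):
  C₃H₈: 365 − 1(301.5) = 63.51
  O₂: 3400 − 5(301.5) = 1893
  CO₂: 0 + 3(301.5) = 904.5
  H₂O: 0 + 4(301.5) = 1206
Total out = 4066 mol/min; y_H₂O = 1206 / 4066 = 0.2966.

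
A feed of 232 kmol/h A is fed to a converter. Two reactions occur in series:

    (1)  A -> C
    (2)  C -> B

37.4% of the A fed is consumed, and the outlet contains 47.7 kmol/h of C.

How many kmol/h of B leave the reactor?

39.1 kmol/h

Conversion of A: A consumed = 1ξ₁ = 0.374 × 232 → ξ₁ = 86.77 kmol/h.
C balance: n_C = 0 + 1ξ₁ − 1ξ₂ = 47.7 → ξ₂ = (1·86.77 − 47.7)/1 = 39.07 kmol/h.
Outlet amounts (n = n₀ + Σ ν·ξ):
  A: 232 − 1(86.77) = 145.2
  C: 0 + 1(86.77) − 1(39.07) = 47.7
  B: 0 + 1(39.07) = 39.07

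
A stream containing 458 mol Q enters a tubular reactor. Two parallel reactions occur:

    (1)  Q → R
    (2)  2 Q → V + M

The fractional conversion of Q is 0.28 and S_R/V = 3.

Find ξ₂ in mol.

ξ₂ = 25.6 mol

Conversion of Q: Q consumed = 0.28 × 458 = 128.2 mol = 1ξ₁ + 2ξ₂.
Selectivity: 1ξ₁ / (1ξ₂) = 3 → ξ₁ = 3 ξ₂.
Substitute: (1·3 + 2) ξ₂ = 128.2 → ξ₂ = 25.65 mol, ξ₁ = 76.94 mol.
Outlet amounts (n = n₀ + Σ ν·ξ):
  Q: 458 − 1(76.94) − 2(25.65) = 329.8
  R: 0 + 1(76.94) = 76.94
  V: 0 + 1(25.65) = 25.65
  M: 0 + 1(25.65) = 25.65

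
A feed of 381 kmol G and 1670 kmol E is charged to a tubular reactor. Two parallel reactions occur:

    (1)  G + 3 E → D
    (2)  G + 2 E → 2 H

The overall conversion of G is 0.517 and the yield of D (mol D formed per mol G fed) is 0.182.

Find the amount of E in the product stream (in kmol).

1210 kmol

Yield of D: 1ξ₁ / 381 = 0.182 → ξ₁ = 69.34 kmol.
Conversion of G: 1ξ₁ + 1ξ₂ = 0.517 × 381 = 197 → ξ₂ = 127.6 kmol.
Outlet amounts (n = n₀ + Σ ν·ξ):
  G: 381 − 1(69.34) − 1(127.6) = 184
  E: 1670 − 3(69.34) − 2(127.6) = 1207
  D: 0 + 1(69.34) = 69.34
  H: 0 + 2(127.6) = 255.3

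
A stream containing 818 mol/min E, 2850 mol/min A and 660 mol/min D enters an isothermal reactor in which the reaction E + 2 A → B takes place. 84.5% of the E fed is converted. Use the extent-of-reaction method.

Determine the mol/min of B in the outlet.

E reacted = 0.845 × 818 = 691.2 mol/min; ν_E = −1, so ξ = 691.2/1 = 691.2 mol/min.
Outlet amounts (n = n₀ + ν ξ):
  E: 818 − 1(691.2) = 126.8
  A: 2850 − 2(691.2) = 1468
  B: 0 + 1(691.2) = 691.2
  D: 660 (inert)

691 mol/min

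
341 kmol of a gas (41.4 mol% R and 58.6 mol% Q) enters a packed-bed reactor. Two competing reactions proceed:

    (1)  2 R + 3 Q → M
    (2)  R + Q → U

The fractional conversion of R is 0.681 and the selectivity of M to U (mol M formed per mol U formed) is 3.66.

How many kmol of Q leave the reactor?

Conversion of R: R consumed = 0.681 × 141.2 = 96.14 kmol = 2ξ₁ + 1ξ₂.
Selectivity: 1ξ₁ / (1ξ₂) = 3.66 → ξ₁ = 3.66 ξ₂.
Substitute: (2·3.66 + 1) ξ₂ = 96.14 → ξ₂ = 11.56 kmol, ξ₁ = 42.29 kmol.
Outlet amounts (n = n₀ + Σ ν·ξ):
  R: 141.2 − 2(42.29) − 1(11.56) = 45.03
  Q: 199.8 − 3(42.29) − 1(11.56) = 61.39
  M: 0 + 1(42.29) = 42.29
  U: 0 + 1(11.56) = 11.56

61.4 kmol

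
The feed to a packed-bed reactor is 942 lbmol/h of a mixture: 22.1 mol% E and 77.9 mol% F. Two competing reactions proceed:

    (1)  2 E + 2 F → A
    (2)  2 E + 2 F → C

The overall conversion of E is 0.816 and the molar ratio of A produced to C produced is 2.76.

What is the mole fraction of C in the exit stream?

Conversion of E: E consumed = 0.816 × 208.2 = 169.9 lbmol/h = 2ξ₁ + 2ξ₂.
Selectivity: 1ξ₁ / (1ξ₂) = 2.76 → ξ₁ = 2.76 ξ₂.
Substitute: (2·2.76 + 2) ξ₂ = 169.9 → ξ₂ = 22.59 lbmol/h, ξ₁ = 62.35 lbmol/h.
Outlet amounts (n = n₀ + Σ ν·ξ):
  E: 208.2 − 2(62.35) − 2(22.59) = 38.31
  F: 733.8 − 2(62.35) − 2(22.59) = 563.9
  A: 0 + 1(62.35) = 62.35
  C: 0 + 1(22.59) = 22.59
Total out = 687.2 lbmol/h; y_C = 22.59 / 687.2 = 0.03287.

0.0329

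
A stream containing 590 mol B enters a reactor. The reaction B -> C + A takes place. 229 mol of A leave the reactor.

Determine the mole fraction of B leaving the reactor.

0.441

For A: n = n₀ + 1ξ → 229 = 0 + 1ξ, giving ξ = 229 mol.
Outlet amounts (n = n₀ + ν ξ):
  B: 590 − 1(229) = 361
  C: 0 + 1(229) = 229
  A: 0 + 1(229) = 229
Total out = 819 mol; y_B = 361 / 819 = 0.4408.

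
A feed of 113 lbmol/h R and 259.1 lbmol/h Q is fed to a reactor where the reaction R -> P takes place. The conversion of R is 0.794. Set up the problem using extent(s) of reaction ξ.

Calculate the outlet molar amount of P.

R reacted = 0.794 × 113 = 89.72 lbmol/h; ν_R = −1, so ξ = 89.72/1 = 89.72 lbmol/h.
Outlet amounts (n = n₀ + ν ξ):
  R: 113 − 1(89.72) = 23.28
  P: 0 + 1(89.72) = 89.72
  Q: 259.1 (inert)

89.7 lbmol/h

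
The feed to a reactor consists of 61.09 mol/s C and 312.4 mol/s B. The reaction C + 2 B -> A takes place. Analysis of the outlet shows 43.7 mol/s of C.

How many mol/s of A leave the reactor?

For C: n = n₀ − 1ξ → 43.7 = 61.09 − 1ξ, giving ξ = 17.39 mol/s.
Outlet amounts (n = n₀ + ν ξ):
  C: 61.09 − 1(17.39) = 43.7
  B: 312.4 − 2(17.39) = 277.6
  A: 0 + 1(17.39) = 17.39

17.4 mol/s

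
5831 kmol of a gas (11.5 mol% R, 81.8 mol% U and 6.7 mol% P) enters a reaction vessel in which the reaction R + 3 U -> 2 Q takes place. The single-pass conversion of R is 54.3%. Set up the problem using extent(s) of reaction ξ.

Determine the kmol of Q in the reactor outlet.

728 kmol

R reacted = 0.543 × 670.6 = 364.1 kmol; ν_R = −1, so ξ = 364.1/1 = 364.1 kmol.
Outlet amounts (n = n₀ + ν ξ):
  R: 670.6 − 1(364.1) = 306.4
  U: 4770 − 3(364.1) = 3677
  Q: 0 + 2(364.1) = 728.2
  P: 390.7 (inert)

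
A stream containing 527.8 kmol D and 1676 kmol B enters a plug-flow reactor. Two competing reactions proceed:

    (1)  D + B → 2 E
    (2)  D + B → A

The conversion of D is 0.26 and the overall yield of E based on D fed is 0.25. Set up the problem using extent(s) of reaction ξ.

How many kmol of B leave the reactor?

1540 kmol

Yield of E: 2ξ₁ / 527.8 = 0.25 → ξ₁ = 65.97 kmol.
Conversion of D: 1ξ₁ + 1ξ₂ = 0.26 × 527.8 = 137.2 → ξ₂ = 71.25 kmol.
Outlet amounts (n = n₀ + Σ ν·ξ):
  D: 527.8 − 1(65.97) − 1(71.25) = 390.6
  B: 1676 − 1(65.97) − 1(71.25) = 1539
  E: 0 + 2(65.97) = 131.9
  A: 0 + 1(71.25) = 71.25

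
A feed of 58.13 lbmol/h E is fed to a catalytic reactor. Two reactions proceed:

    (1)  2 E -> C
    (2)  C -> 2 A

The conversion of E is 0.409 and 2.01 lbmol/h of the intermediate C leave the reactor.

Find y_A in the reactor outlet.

Conversion of E: E consumed = 2ξ₁ = 0.409 × 58.13 → ξ₁ = 11.89 lbmol/h.
C balance: n_C = 0 + 1ξ₁ − 1ξ₂ = 2.01 → ξ₂ = (1·11.89 − 2.01)/1 = 9.878 lbmol/h.
Outlet amounts (n = n₀ + Σ ν·ξ):
  E: 58.13 − 2(11.89) = 34.35
  C: 0 + 1(11.89) − 1(9.878) = 2.01
  A: 0 + 2(9.878) = 19.76
Total out = 56.12 lbmol/h; y_A = 19.76 / 56.12 = 0.352.

0.352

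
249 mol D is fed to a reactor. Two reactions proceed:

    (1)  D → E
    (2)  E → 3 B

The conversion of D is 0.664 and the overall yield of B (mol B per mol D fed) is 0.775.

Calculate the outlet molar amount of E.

101 mol

Conversion of D: D consumed = 1ξ₁ = 0.664 × 249 → ξ₁ = 165.3 mol.
Yield of B: 3ξ₂ / 249 = 0.775 → ξ₂ = 64.33 mol.
Outlet amounts (n = n₀ + Σ ν·ξ):
  D: 249 − 1(165.3) = 83.66
  E: 0 + 1(165.3) − 1(64.33) = 101
  B: 0 + 3(64.33) = 193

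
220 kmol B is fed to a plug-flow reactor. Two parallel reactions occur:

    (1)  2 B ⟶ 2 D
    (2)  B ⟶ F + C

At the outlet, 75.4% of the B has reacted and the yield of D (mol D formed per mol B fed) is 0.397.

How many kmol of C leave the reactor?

78.5 kmol

Yield of D: 2ξ₁ / 220 = 0.397 → ξ₁ = 43.67 kmol.
Conversion of B: 2ξ₁ + 1ξ₂ = 0.754 × 220 = 165.9 → ξ₂ = 78.54 kmol.
Outlet amounts (n = n₀ + Σ ν·ξ):
  B: 220 − 2(43.67) − 1(78.54) = 54.12
  D: 0 + 2(43.67) = 87.34
  F: 0 + 1(78.54) = 78.54
  C: 0 + 1(78.54) = 78.54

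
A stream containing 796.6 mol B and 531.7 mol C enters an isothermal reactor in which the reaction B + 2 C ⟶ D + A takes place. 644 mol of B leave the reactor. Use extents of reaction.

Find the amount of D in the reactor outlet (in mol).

For B: n = n₀ − 1ξ → 644 = 796.6 − 1ξ, giving ξ = 152.6 mol.
Outlet amounts (n = n₀ + ν ξ):
  B: 796.6 − 1(152.6) = 644
  C: 531.7 − 2(152.6) = 226.5
  D: 0 + 1(152.6) = 152.6
  A: 0 + 1(152.6) = 152.6

153 mol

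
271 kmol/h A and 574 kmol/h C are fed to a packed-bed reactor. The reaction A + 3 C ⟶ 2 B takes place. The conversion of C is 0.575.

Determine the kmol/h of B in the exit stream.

220 kmol/h

C reacted = 0.575 × 574 = 330 kmol/h; ν_C = −3, so ξ = 330/3 = 110 kmol/h.
Outlet amounts (n = n₀ + ν ξ):
  A: 271 − 1(110) = 161
  C: 574 − 3(110) = 244
  B: 0 + 2(110) = 220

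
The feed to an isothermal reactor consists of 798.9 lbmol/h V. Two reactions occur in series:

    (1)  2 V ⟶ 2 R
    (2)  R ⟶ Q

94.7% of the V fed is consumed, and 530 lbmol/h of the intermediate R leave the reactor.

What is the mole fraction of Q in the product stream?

Conversion of V: V consumed = 2ξ₁ = 0.947 × 798.9 → ξ₁ = 378.3 lbmol/h.
R balance: n_R = 0 + 2ξ₁ − 1ξ₂ = 530 → ξ₂ = (2·378.3 − 530)/1 = 226.6 lbmol/h.
Outlet amounts (n = n₀ + Σ ν·ξ):
  V: 798.9 − 2(378.3) = 42.34
  R: 0 + 2(378.3) − 1(226.6) = 530
  Q: 0 + 1(226.6) = 226.6
Total out = 798.9 lbmol/h; y_Q = 226.6 / 798.9 = 0.2836.

0.284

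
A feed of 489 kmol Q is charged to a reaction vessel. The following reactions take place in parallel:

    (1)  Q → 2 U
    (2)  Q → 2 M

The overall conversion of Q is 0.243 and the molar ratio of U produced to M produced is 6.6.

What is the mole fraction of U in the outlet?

0.34

Conversion of Q: Q consumed = 0.243 × 489 = 118.8 kmol = 1ξ₁ + 1ξ₂.
Selectivity: 2ξ₁ / (2ξ₂) = 6.6 → ξ₁ = 6.6 ξ₂.
Substitute: (1·6.6 + 1) ξ₂ = 118.8 → ξ₂ = 15.64 kmol, ξ₁ = 103.2 kmol.
Outlet amounts (n = n₀ + Σ ν·ξ):
  Q: 489 − 1(103.2) − 1(15.64) = 370.2
  U: 0 + 2(103.2) = 206.4
  M: 0 + 2(15.64) = 31.27
Total out = 607.8 kmol; y_U = 206.4 / 607.8 = 0.3395.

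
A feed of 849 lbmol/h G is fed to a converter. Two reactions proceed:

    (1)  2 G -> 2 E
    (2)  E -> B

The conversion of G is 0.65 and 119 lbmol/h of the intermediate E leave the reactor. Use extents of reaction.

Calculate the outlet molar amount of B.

Conversion of G: G consumed = 2ξ₁ = 0.65 × 849 → ξ₁ = 275.9 lbmol/h.
E balance: n_E = 0 + 2ξ₁ − 1ξ₂ = 119 → ξ₂ = (2·275.9 − 119)/1 = 432.9 lbmol/h.
Outlet amounts (n = n₀ + Σ ν·ξ):
  G: 849 − 2(275.9) = 297.1
  E: 0 + 2(275.9) − 1(432.9) = 119
  B: 0 + 1(432.9) = 432.9

433 lbmol/h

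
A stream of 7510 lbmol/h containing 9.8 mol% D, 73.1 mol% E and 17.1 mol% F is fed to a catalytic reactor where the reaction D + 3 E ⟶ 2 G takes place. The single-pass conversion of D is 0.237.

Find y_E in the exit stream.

D reacted = 0.237 × 736 = 174.4 lbmol/h; ν_D = −1, so ξ = 174.4/1 = 174.4 lbmol/h.
Outlet amounts (n = n₀ + ν ξ):
  D: 736 − 1(174.4) = 561.6
  E: 5490 − 3(174.4) = 4967
  G: 0 + 2(174.4) = 348.9
  F: 1284 (inert)
Total out = 7161 lbmol/h; y_E = 4967 / 7161 = 0.6935.

0.694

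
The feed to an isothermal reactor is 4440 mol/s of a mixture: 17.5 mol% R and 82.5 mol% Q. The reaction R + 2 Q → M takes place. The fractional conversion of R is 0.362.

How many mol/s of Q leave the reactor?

R reacted = 0.362 × 777 = 281.3 mol/s; ν_R = −1, so ξ = 281.3/1 = 281.3 mol/s.
Outlet amounts (n = n₀ + ν ξ):
  R: 777 − 1(281.3) = 495.7
  Q: 3663 − 2(281.3) = 3100
  M: 0 + 1(281.3) = 281.3

3100 mol/s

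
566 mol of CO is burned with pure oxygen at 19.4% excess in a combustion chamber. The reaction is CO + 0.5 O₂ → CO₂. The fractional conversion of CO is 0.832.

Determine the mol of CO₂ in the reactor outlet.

Stoichiometric O₂ = 0.5 × 566 = 283 mol; O₂ fed = 283 × 1.194 = 337.9 mol.
Fuel reacted = 0.832 × 566 → ξ = 470.9 mol.
Outlet (n = n₀ + ν ξ):
  CO: 566 − 1(470.9) = 95.09
  O₂: 337.9 − 0.5(470.9) = 102.4
  CO₂: 0 + 1(470.9) = 470.9

471 mol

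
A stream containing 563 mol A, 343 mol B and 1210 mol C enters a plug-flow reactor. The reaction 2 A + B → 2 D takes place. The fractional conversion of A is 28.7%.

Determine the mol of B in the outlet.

262 mol

A reacted = 0.287 × 563 = 161.6 mol; ν_A = −2, so ξ = 161.6/2 = 80.79 mol.
Outlet amounts (n = n₀ + ν ξ):
  A: 563 − 2(80.79) = 401.4
  B: 343 − 1(80.79) = 262.2
  D: 0 + 2(80.79) = 161.6
  C: 1210 (inert)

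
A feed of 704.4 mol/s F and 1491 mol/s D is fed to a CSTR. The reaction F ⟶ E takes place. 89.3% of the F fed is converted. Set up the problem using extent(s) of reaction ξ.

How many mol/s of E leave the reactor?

629 mol/s

F reacted = 0.893 × 704.4 = 629 mol/s; ν_F = −1, so ξ = 629/1 = 629 mol/s.
Outlet amounts (n = n₀ + ν ξ):
  F: 704.4 − 1(629) = 75.37
  E: 0 + 1(629) = 629
  D: 1491 (inert)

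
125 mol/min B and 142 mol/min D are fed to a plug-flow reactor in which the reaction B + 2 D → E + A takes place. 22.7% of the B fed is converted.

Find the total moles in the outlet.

239 mol/min

B reacted = 0.227 × 125 = 28.38 mol/min; ν_B = −1, so ξ = 28.38/1 = 28.38 mol/min.
Outlet amounts (n = n₀ + ν ξ):
  B: 125 − 1(28.38) = 96.62
  D: 142 − 2(28.38) = 85.25
  E: 0 + 1(28.38) = 28.38
  A: 0 + 1(28.38) = 28.38
Total out = 96.62 + 85.25 + 28.38 + 28.38 = 238.6 mol/min.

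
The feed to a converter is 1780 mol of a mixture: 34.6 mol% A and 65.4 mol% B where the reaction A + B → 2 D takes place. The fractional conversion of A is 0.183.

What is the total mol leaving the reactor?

A reacted = 0.183 × 615.9 = 112.7 mol; ν_A = −1, so ξ = 112.7/1 = 112.7 mol.
Outlet amounts (n = n₀ + ν ξ):
  A: 615.9 − 1(112.7) = 503.2
  B: 1164 − 1(112.7) = 1051
  D: 0 + 2(112.7) = 225.4
Total out = 503.2 + 1051 + 225.4 = 1780 mol.

1780 mol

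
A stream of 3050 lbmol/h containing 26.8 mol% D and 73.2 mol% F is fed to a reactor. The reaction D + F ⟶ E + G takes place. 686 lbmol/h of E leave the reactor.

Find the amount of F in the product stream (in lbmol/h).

1550 lbmol/h

For E: n = n₀ + 1ξ → 686 = 0 + 1ξ, giving ξ = 686 lbmol/h.
Outlet amounts (n = n₀ + ν ξ):
  D: 817.4 − 1(686) = 131.4
  F: 2233 − 1(686) = 1547
  E: 0 + 1(686) = 686
  G: 0 + 1(686) = 686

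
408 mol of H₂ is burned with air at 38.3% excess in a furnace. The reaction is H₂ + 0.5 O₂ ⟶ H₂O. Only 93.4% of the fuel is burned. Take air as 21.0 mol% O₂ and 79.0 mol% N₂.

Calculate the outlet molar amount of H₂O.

381 mol

Stoichiometric O₂ = 0.5 × 408 = 204 mol; O₂ fed = 204 × 1.383 = 282.1 mol.
N₂ fed = 282.1 × 79/21 = 1061 mol.
Fuel reacted = 0.934 × 408 → ξ = 381.1 mol.
Outlet (n = n₀ + ν ξ):
  H₂: 408 − 1(381.1) = 26.93
  O₂: 282.1 − 0.5(381.1) = 91.6
  N₂: 1061 (inert)
  H₂O: 0 + 1(381.1) = 381.1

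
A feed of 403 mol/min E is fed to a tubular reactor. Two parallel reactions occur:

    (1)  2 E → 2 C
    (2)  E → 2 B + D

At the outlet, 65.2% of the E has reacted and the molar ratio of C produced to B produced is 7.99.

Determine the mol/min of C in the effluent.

Conversion of E: E consumed = 0.652 × 403 = 262.8 mol/min = 2ξ₁ + 1ξ₂.
Selectivity: 2ξ₁ / (2ξ₂) = 7.99 → ξ₁ = 7.99 ξ₂.
Substitute: (2·7.99 + 1) ξ₂ = 262.8 → ξ₂ = 15.47 mol/min, ξ₁ = 123.6 mol/min.
Outlet amounts (n = n₀ + Σ ν·ξ):
  E: 403 − 2(123.6) − 1(15.47) = 140.2
  C: 0 + 2(123.6) = 247.3
  B: 0 + 2(15.47) = 30.95
  D: 0 + 1(15.47) = 15.47

247 mol/min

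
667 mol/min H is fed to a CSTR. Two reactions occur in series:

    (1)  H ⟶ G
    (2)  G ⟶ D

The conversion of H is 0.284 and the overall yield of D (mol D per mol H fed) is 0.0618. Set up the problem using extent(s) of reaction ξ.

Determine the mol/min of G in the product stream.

Conversion of H: H consumed = 1ξ₁ = 0.284 × 667 → ξ₁ = 189.4 mol/min.
Yield of D: 1ξ₂ / 667 = 0.0618 → ξ₂ = 41.22 mol/min.
Outlet amounts (n = n₀ + Σ ν·ξ):
  H: 667 − 1(189.4) = 477.6
  G: 0 + 1(189.4) − 1(41.22) = 148.2
  D: 0 + 1(41.22) = 41.22

148 mol/min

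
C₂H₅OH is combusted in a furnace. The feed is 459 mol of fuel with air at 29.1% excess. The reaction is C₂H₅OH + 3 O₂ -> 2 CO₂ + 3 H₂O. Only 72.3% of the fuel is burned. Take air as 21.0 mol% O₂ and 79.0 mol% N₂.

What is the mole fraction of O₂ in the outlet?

Stoichiometric O₂ = 3 × 459 = 1377 mol; O₂ fed = 1377 × 1.291 = 1778 mol.
N₂ fed = 1778 × 79/21 = 6688 mol.
Fuel reacted = 0.723 × 459 → ξ = 331.9 mol.
Outlet (n = n₀ + ν ξ):
  C₂H₅OH: 459 − 1(331.9) = 127.1
  O₂: 1778 − 3(331.9) = 782.1
  N₂: 6688 (inert)
  CO₂: 0 + 2(331.9) = 663.7
  H₂O: 0 + 3(331.9) = 995.6
Total out = 9256 mol; y_O₂ = 782.1 / 9256 = 0.0845.

0.0845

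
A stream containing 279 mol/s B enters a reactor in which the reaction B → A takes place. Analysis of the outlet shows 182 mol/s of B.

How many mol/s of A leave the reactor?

For B: n = n₀ − 1ξ → 182 = 279 − 1ξ, giving ξ = 97 mol/s.
Outlet amounts (n = n₀ + ν ξ):
  B: 279 − 1(97) = 182
  A: 0 + 1(97) = 97

97 mol/s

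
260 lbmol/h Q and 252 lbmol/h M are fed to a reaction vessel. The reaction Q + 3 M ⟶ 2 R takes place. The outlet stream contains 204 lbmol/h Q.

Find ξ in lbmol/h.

ξ = 56 lbmol/h

For Q: n = n₀ − 1ξ → 204 = 260 − 1ξ, giving ξ = 56 lbmol/h.
Outlet amounts (n = n₀ + ν ξ):
  Q: 260 − 1(56) = 204
  M: 252 − 3(56) = 84
  R: 0 + 2(56) = 112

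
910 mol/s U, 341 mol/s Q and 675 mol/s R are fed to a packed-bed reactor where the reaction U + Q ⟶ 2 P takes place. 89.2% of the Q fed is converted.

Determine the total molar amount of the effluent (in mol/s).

1930 mol/s

Q reacted = 0.892 × 341 = 304.2 mol/s; ν_Q = −1, so ξ = 304.2/1 = 304.2 mol/s.
Outlet amounts (n = n₀ + ν ξ):
  U: 910 − 1(304.2) = 605.8
  Q: 341 − 1(304.2) = 36.83
  P: 0 + 2(304.2) = 608.3
  R: 675 (inert)
Total out = 605.8 + 36.83 + 608.3 + 675 = 1926 mol/s.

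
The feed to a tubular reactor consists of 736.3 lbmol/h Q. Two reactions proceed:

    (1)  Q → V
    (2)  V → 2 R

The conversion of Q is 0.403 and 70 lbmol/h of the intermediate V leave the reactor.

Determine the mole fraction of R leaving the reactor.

Conversion of Q: Q consumed = 1ξ₁ = 0.403 × 736.3 → ξ₁ = 296.7 lbmol/h.
V balance: n_V = 0 + 1ξ₁ − 1ξ₂ = 70 → ξ₂ = (1·296.7 − 70)/1 = 226.7 lbmol/h.
Outlet amounts (n = n₀ + Σ ν·ξ):
  Q: 736.3 − 1(296.7) = 439.6
  V: 0 + 1(296.7) − 1(226.7) = 70
  R: 0 + 2(226.7) = 453.5
Total out = 963 lbmol/h; y_R = 453.5 / 963 = 0.4709.

0.471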